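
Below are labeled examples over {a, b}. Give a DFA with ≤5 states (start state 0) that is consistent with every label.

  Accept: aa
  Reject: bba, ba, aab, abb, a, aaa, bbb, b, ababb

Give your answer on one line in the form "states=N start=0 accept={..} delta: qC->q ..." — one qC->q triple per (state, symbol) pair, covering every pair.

State merging on the prefix tree: take the shortest (then alphabetical) example prefix whose next move is undefined and point that move at state 0, else 1, else 2, ...; a target is out if some Accept/Reject pair would then sit in one state with the same input left (inseparable). If every existing state is out, open a new one.
a: 0a undefined. 0a->0: no, aa/a meet in 0. Open state 1: 0a->1.
b: 0b undefined. 0b->0: ok.
aa: 1a undefined. 1a->0: no, aa/aab meet in 0. 1a->1: no, aa/bba meet in 1. Open state 2: 1a->2.
ab: 1b undefined. 1b->0: ok.
aaa: 2a undefined. 2a->0: ok.
aab: 2b undefined. 2b->0: ok.
All examples now run through 3 states with every (state, symbol) defined. Accept strings end in {2}, Reject strings end in {0,1}; accept={2}.

states=3 start=0 accept={2} delta: 0a->1 0b->0 1a->2 1b->0 2a->0 2b->0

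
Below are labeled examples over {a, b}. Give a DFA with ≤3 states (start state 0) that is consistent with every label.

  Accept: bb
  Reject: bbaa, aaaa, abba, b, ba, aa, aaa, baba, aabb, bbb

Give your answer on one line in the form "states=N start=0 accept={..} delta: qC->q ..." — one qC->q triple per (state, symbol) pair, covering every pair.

states=2 start=0 accept={0} delta: 0a->1 0b->1 1a->1 1b->0

Grow the machine one transition at a time. Run the examples from 0; the earliest place one falls off (shortest prefix, ties alphabetical) gets sent to the lowest-numbered state that keeps every Accept/Reject pair distinguishable — a pair clashes when both reach the same state with identical unread suffix — and to a fresh state only if none does.
a: 0a undefined. 0a->0: no, bb/aabb meet in 0 with "bb" left. Open state 1: 0a->1.
b: 0b undefined. 0b->0: no, bb/b meet in 0. 0b->1: ok.
aa: 1a undefined. 1a->0: no, bb/aabb meet in 1 with "b" left. 1a->1: ok.
ab: 1b undefined. 1b->0: ok.
All examples now run through 2 states with every (state, symbol) defined. Accept strings end in {0}, Reject strings end in {1}; accept={0}.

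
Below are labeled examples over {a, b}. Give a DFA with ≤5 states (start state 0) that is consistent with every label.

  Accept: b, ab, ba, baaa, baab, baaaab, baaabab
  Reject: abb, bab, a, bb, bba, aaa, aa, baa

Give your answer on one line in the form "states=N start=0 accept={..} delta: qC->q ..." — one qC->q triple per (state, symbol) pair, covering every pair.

Grow the machine one transition at a time. Run the examples from 0; the earliest place one falls off (shortest prefix, ties alphabetical) gets sent to the lowest-numbered state that keeps every Accept/Reject pair distinguishable — a pair clashes when both reach the same state with identical unread suffix — and to a fresh state only if none does.
a: 0a undefined. 0a->0: ok.
b: 0b undefined. 0b->0: no, b/abb meet in 0. Open state 1: 0b->1.
ba: 1a undefined. 1a->0: no, b/bab meet in 1. 1a->1: no, b/baa meet in 1. Open state 2: 1a->2.
bb: 1b undefined. 1b->0: ok.
baa: 2a undefined. 2a->0: no, baaa/abb meet in 0. 2a->1: no, b/baa meet in 1. 2a->2: no, ba/baa meet in 2. Open state 3: 2a->3.
bab: 2b undefined. 2b->0: ok.
baaa: 3a undefined. 3a->0: no, baaa/abb meet in 0. 3a->1: no, baaaab/abb meet in 0. 3a->2: ok.
baab: 3b undefined. 3b->0: no, baab/abb meet in 0. 3b->1: ok.
All examples now run through 4 states with every (state, symbol) defined. Accept strings end in {1,2}, Reject strings end in {0,3}; accept={1,2}.

states=4 start=0 accept={1,2} delta: 0a->0 0b->1 1a->2 1b->0 2a->3 2b->0 3a->2 3b->1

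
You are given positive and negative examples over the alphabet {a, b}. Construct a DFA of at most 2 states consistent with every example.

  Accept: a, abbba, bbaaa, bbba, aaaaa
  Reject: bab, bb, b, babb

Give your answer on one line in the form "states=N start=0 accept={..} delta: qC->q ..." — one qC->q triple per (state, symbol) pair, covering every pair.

states=2 start=0 accept={0} delta: 0a->0 0b->1 1a->0 1b->1

Grow the machine one transition at a time. Run the examples from 0; the earliest place one falls off (shortest prefix, ties alphabetical) gets sent to the lowest-numbered state that keeps every Accept/Reject pair distinguishable — a pair clashes when both reach the same state with identical unread suffix — and to a fresh state only if none does.
a: 0a undefined. 0a->0: ok.
b: 0b undefined. 0b->0: no, a/bab meet in 0. Open state 1: 0b->1.
ba: 1a undefined. 1a->0: ok.
bb: 1b undefined. 1b->0: no, a/bb meet in 0. 1b->1: ok.
All examples now run through 2 states with every (state, symbol) defined. Accept strings end in {0}, Reject strings end in {1}; accept={0}.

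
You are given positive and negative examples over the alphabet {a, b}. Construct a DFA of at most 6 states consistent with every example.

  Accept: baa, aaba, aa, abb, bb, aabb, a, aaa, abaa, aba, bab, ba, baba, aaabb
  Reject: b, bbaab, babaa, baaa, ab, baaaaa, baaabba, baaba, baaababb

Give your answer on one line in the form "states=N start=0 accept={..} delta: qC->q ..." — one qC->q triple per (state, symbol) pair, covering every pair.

Fold the examples into a partial DFA from state 0: repeatedly fix the first undefined (state, symbol) met by the shortest-then-alphabetical prefix, trying targets in increasing order and rejecting any under which an Accept and a Reject string meet in one state with the same remainder; add a state when all current targets are rejected. Accepting states are where Accept strings end.
a: 0a undefined. 0a->0: ok.
b: 0b undefined. 0b->0: no, baa/b meet in 0. Open state 1: 0b->1.
ba: 1a undefined. 1a->0: no, baa/babaa meet in 0. 1a->1: no, baa/b meet in 1. Open state 2: 1a->2.
bb: 1b undefined. 1b->0: ok.
baa: 2a undefined. 2a->0: no, baa/baaa meet in 0. 2a->1: no, baa/b meet in 1. 2a->2: no, baa/baaa meet in 2. Open state 3: 2a->3.
bab: 2b undefined. 2b->0: no, aa/babaa meet in 0. 2b->1: no, baa/babaa meet in 3. 2b->2: ok.
baaa: 3a undefined. 3a->0: no, aaba/baaababb meet in 2. 3a->1: no, baa/baaaaa meet in 3. 3a->2: no, baa/baaabba meet in 3. 3a->3: no, baa/babaa meet in 3. Open state 4: 3a->4.
baab: 3b undefined. 3b->0: no, aa/baaba meet in 0. 3b->1: no, aaba/baaba meet in 2. 3b->2: no, baa/baaba meet in 3. 3b->3: ok.
baaaa: 4a undefined. 4a->0: no, aa/baaaaa meet in 0. 4a->1: no, aaba/baaaaa meet in 2. 4a->2: no, baa/baaaaa meet in 3. 4a->3: ok.
baaab: 4b undefined. 4b->0: no, aaba/baaabba meet in 2. 4b->1: no, aaba/baaababb meet in 2. 4b->2: no, baa/baaabba meet in 3. 4b->3: no, baa/baaababb meet in 3. 4b->4: no, baa/baaabba meet in 3. Open state 5: 4b->5.
baaaba: 5a undefined. 5a->0: no, aa/baaababb meet in 0. 5a->1: ok.
baaabb: 5b undefined. 5b->0: no, aa/baaabba meet in 0. 5b->1: no, aaba/baaabba meet in 2. 5b->2: no, baa/baaabba meet in 3. 5b->3: ok.
All examples now run through 6 states with every (state, symbol) defined. Accept strings end in {0,2,3}, Reject strings end in {1,4}; accept={0,2,3}.

states=6 start=0 accept={0,2,3} delta: 0a->0 0b->1 1a->2 1b->0 2a->3 2b->2 3a->4 3b->3 4a->3 4b->5 5a->1 5b->3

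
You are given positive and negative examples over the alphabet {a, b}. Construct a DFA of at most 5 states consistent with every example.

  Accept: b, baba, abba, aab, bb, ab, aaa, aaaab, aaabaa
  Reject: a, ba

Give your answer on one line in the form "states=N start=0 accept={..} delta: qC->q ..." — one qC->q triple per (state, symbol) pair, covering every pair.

states=3 start=0 accept={0,2} delta: 0a->1 0b->0 1a->2 1b->2 2a->0 2b->2

Fold the examples into a partial DFA from state 0: repeatedly fix the first undefined (state, symbol) met by the shortest-then-alphabetical prefix, trying targets in increasing order and rejecting any under which an Accept and a Reject string meet in one state with the same remainder; add a state when all current targets are rejected. Accepting states are where Accept strings end.
a: 0a undefined. 0a->0: no, aaa/a meet in 0. Open state 1: 0a->1.
b: 0b undefined. 0b->0: ok.
aa: 1a undefined. 1a->0: no, aaa/a meet in 1. 1a->1: no, aaa/a meet in 1. Open state 2: 1a->2.
ab: 1b undefined. 1b->0: no, baba/a meet in 1. 1b->1: no, ab/a meet in 1. 1b->2: ok.
aaa: 2a undefined. 2a->0: ok.
aab: 2b undefined. 2b->0: no, abba/a meet in 1. 2b->1: no, aab/a meet in 1. 2b->2: ok.
All examples now run through 3 states with every (state, symbol) defined. Accept strings end in {0,2}, Reject strings end in {1}; accept={0,2}.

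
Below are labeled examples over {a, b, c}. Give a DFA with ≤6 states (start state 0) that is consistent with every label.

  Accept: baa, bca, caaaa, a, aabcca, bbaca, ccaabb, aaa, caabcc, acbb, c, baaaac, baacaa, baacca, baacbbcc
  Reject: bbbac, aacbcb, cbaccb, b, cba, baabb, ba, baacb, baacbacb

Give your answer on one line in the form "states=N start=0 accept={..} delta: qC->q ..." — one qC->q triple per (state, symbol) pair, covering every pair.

states=4 start=0 accept={0,3} delta: 0a->0 0b->1 0c->0 1a->2 1b->0 1c->0 2a->3 2b->1 2c->2 3a->0 3b->0 3c->0

Grow the machine one transition at a time. Run the examples from 0; the earliest place one falls off (shortest prefix, ties alphabetical) gets sent to the lowest-numbered state that keeps every Accept/Reject pair distinguishable — a pair clashes when both reach the same state with identical unread suffix — and to a fresh state only if none does.
a: 0a undefined. 0a->0: ok.
b: 0b undefined. 0b->0: no, baa/b meet in 0. Open state 1: 0b->1.
c: 0c undefined. 0c->0: ok.
ba: 1a undefined. 1a->0: no, baa/cba meet in 0. 1a->1: no, baa/b meet in 1. Open state 2: 1a->2.
bb: 1b undefined. 1b->0: ok.
bc: 1c undefined. 1c->0: ok.
baa: 2a undefined. 2a->0: no, baa/baabb meet in 0. 2a->1: no, baa/aacbcb meet in 1. 2a->2: no, baa/cba meet in 2. Open state 3: 2a->3.
baaa: 3a undefined. 3a->0: ok.
baab: 3b undefined. 3b->0: ok.
baac: 3c undefined. 3c->0: ok.
cbac: 2c undefined. 2c->0: no, bca/bbbac meet in 0. 2c->1: no, bca/baacbacb meet in 0. 2c->2: ok.
cbaccb: 2b undefined. 2b->0: no, bca/cbaccb meet in 0. 2b->1: ok.
All examples now run through 4 states with every (state, symbol) defined. Accept strings end in {0,3}, Reject strings end in {1,2}; accept={0,3}.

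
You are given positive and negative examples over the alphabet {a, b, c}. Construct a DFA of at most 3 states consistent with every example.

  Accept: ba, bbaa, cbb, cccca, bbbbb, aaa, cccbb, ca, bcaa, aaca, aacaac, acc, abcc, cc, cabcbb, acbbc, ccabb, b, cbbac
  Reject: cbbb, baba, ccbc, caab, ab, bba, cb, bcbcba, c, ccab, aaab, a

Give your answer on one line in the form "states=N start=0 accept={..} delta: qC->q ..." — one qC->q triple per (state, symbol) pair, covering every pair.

states=3 start=0 accept={2} delta: 0a->1 0b->2 0c->1 1a->2 1b->0 1c->2 2a->2 2b->0 2c->2

State merging on the prefix tree: take the shortest (then alphabetical) example prefix whose next move is undefined and point that move at state 0, else 1, else 2, ...; a target is out if some Accept/Reject pair would then sit in one state with the same input left (inseparable). If every existing state is out, open a new one.
a: 0a undefined. 0a->0: no, aaa/a meet in 0. Open state 1: 0a->1.
b: 0b undefined. 0b->0: no, ba/bba meet in 1. 0b->1: no, b/a meet in 1. Open state 2: 0b->2.
c: 0c undefined. 0c->0: no, cccca/a meet in 1. 0c->1: ok.
aa: 1a undefined. 1a->0: no, aaa/c meet in 1. 1a->1: no, aaa/c meet in 1. 1a->2: ok.
ab: 1b undefined. 1b->0: ok.
ac: 1c undefined. 1c->0: no, cccca/c meet in 1. 1c->1: no, acc/ccbc meet in 1. 1c->2: ok.
ba: 2a undefined. 2a->0: no, ba/baba meet in 0. 2a->1: no, ba/baba meet in 1. 2a->2: ok.
bb: 2b undefined. 2b->0: ok.
bc: 2c undefined. 2c->0: no, ba/bcbcba meet in 2. 2c->1: no, aacaac/baba meet in 1. 2c->2: ok.
All examples now run through 3 states with every (state, symbol) defined. Accept strings end in {2}, Reject strings end in {0,1}; accept={2}.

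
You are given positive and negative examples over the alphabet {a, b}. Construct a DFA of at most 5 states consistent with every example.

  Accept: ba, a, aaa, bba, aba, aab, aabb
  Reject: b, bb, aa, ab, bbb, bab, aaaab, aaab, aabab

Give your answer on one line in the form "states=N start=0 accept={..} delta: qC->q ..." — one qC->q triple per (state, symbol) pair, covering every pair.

states=5 start=0 accept={1,3,4} delta: 0a->1 0b->0 1a->2 1b->0 2a->3 2b->4 3a->0 3b->0 4a->0 4b->1

Grow the machine one transition at a time. Run the examples from 0; the earliest place one falls off (shortest prefix, ties alphabetical) gets sent to the lowest-numbered state that keeps every Accept/Reject pair distinguishable — a pair clashes when both reach the same state with identical unread suffix — and to a fresh state only if none does.
a: 0a undefined. 0a->0: no, a/aa meet in 0. Open state 1: 0a->1.
b: 0b undefined. 0b->0: ok.
aa: 1a undefined. 1a->0: no, aab/b meet in 0. 1a->1: no, ba/aa meet in 1. Open state 2: 1a->2.
ab: 1b undefined. 1b->0: ok.
aaa: 2a undefined. 2a->0: no, aaa/b meet in 0. 2a->1: no, aab/aaaab meet in 2 with "b" left. 2a->2: no, aaa/aa meet in 2. Open state 3: 2a->3.
aab: 2b undefined. 2b->0: no, aab/b meet in 0. 2b->1: no, ba/aabab meet in 1. 2b->2: no, aab/aa meet in 2. 2b->3: no, aabb/aaab meet in 3 with "b" left. Open state 4: 2b->4.
aaaa: 3a undefined. 3a->0: ok.
aaab: 3b undefined. 3b->0: ok.
aaba: 4a undefined. 4a->0: ok.
aabb: 4b undefined. 4b->0: no, aabb/b meet in 0. 4b->1: ok.
All examples now run through 5 states with every (state, symbol) defined. Accept strings end in {1,3,4}, Reject strings end in {0,2}; accept={1,3,4}.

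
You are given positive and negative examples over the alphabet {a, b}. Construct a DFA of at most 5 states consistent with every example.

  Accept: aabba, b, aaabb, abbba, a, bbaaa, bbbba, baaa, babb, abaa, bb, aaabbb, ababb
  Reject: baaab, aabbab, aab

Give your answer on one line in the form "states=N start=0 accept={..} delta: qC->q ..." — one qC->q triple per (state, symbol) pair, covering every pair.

State merging on the prefix tree: take the shortest (then alphabetical) example prefix whose next move is undefined and point that move at state 0, else 1, else 2, ...; a target is out if some Accept/Reject pair would then sit in one state with the same input left (inseparable). If every existing state is out, open a new one.
a: 0a undefined. 0a->0: no, b/aab meet in 0 with "b" left. Open state 1: 0a->1.
b: 0b undefined. 0b->0: ok.
aa: 1a undefined. 1a->0: no, b/aab meet in 0. 1a->1: ok.
ab: 1b undefined. 1b->0: no, b/baaab meet in 0. 1b->1: no, aabba/baaab meet in 1. Open state 2: 1b->2.
aba: 2a undefined. 2a->0: ok.
abb: 2b undefined. 2b->0: ok.
All examples now run through 3 states with every (state, symbol) defined. Accept strings end in {0,1}, Reject strings end in {2}; accept={0,1}.

states=3 start=0 accept={0,1} delta: 0a->1 0b->0 1a->1 1b->2 2a->0 2b->0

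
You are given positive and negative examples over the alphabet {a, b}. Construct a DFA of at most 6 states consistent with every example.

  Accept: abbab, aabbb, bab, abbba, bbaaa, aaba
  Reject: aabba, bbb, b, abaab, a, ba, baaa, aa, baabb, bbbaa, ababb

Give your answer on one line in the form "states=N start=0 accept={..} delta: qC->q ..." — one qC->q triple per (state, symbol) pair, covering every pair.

Grow the machine one transition at a time. Run the examples from 0; the earliest place one falls off (shortest prefix, ties alphabetical) gets sent to the lowest-numbered state that keeps every Accept/Reject pair distinguishable — a pair clashes when both reach the same state with identical unread suffix — and to a fresh state only if none does.
a: 0a undefined. 0a->0: no, aabbb/bbb meet in 0 with "bbb" left. Open state 1: 0a->1.
b: 0b undefined. 0b->0: no, bbaaa/baaa meet in 1 with "aa" left. 0b->1: ok.
aa: 1a undefined. 1a->0: no, aabbb/bbb meet in 1 with "bb" left. 1a->1: ok.
ab: 1b undefined. 1b->0: no, abbab/abaab meet in 0. 1b->1: no, abbab/aabba meet in 1. Open state 2: 1b->2.
aba: 2a undefined. 2a->0: no, bab/abaab meet in 2. 2a->1: no, bab/abaab meet in 2. 2a->2: no, aabbb/ababb meet in 2 with "bb" left. Open state 3: 2a->3.
abb: 2b undefined. 2b->0: no, aabbb/aabba meet in 1. 2b->1: ok.
abaa: 3a undefined. 3a->0: no, bbaaa/aabba meet in 1. 3a->1: no, abbab/abaab meet in 2. 3a->2: ok.
abab: 3b undefined. 3b->0: ok.
All examples now run through 4 states with every (state, symbol) defined. Accept strings end in {2,3}, Reject strings end in {1}; accept={2,3}.

states=4 start=0 accept={2,3} delta: 0a->1 0b->1 1a->1 1b->2 2a->3 2b->1 3a->2 3b->0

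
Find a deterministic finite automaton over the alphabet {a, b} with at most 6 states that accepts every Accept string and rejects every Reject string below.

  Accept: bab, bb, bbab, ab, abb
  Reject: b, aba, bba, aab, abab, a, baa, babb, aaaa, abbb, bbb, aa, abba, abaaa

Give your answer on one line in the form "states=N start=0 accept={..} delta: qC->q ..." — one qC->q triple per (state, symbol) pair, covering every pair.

Grow the machine one transition at a time. Run the examples from 0; the earliest place one falls off (shortest prefix, ties alphabetical) gets sent to the lowest-numbered state that keeps every Accept/Reject pair distinguishable — a pair clashes when both reach the same state with identical unread suffix — and to a fresh state only if none does.
a: 0a undefined. 0a->0: no, bab/abab meet in 0 with "bab" left. Open state 1: 0a->1.
b: 0b undefined. 0b->0: no, bb/b meet in 0. 0b->1: no, bab/aab meet in 1 with "ab" left. Open state 2: 0b->2.
aa: 1a undefined. 1a->0: ok.
ab: 1b undefined. 1b->0: no, bb/abbb meet in 2 with "b" left. 1b->1: no, ab/a meet in 1. 1b->2: no, bab/abab meet in 2 with "ab" left. Open state 3: 1b->3.
ba: 2a undefined. 2a->0: no, bab/b meet in 2. 2a->1: no, abb/babb meet in 3 with "b" left. 2a->2: ok.
bb: 2b undefined. 2b->0: no, bab/aaaa meet in 0. 2b->1: no, bab/a meet in 1. 2b->2: no, bab/b meet in 2. 2b->3: no, bbab/abab meet in 3 with "ab" left. Open state 4: 2b->4.
aba: 3a undefined. 3a->0: ok.
abb: 3b undefined. 3b->0: no, abb/aba meet in 0. 3b->1: no, ab/abbb meet in 3. 3b->2: no, bab/abbb meet in 4. 3b->3: no, ab/abbb meet in 3. 3b->4: ok.
bba: 4a undefined. 4a->0: no, bbab/b meet in 2. 4a->1: ok.
bbb: 4b undefined. 4b->0: ok.
All examples now run through 5 states with every (state, symbol) defined. Accept strings end in {3,4}, Reject strings end in {0,1,2}; accept={3,4}.

states=5 start=0 accept={3,4} delta: 0a->1 0b->2 1a->0 1b->3 2a->2 2b->4 3a->0 3b->4 4a->1 4b->0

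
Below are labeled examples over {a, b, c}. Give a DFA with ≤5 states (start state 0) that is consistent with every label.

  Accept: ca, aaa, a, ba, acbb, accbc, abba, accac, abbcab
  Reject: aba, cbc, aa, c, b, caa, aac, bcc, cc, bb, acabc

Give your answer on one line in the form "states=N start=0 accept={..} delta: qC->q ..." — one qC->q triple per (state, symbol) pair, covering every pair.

Grow the machine one transition at a time. Run the examples from 0; the earliest place one falls off (shortest prefix, ties alphabetical) gets sent to the lowest-numbered state that keeps every Accept/Reject pair distinguishable — a pair clashes when both reach the same state with identical unread suffix — and to a fresh state only if none does.
a: 0a undefined. 0a->0: no, aaa/aa meet in 0. Open state 1: 0a->1.
b: 0b undefined. 0b->0: ok.
c: 0c undefined. 0c->0: ok.
aa: 1a undefined. 1a->0: ok.
ab: 1b undefined. 1b->0: no, ca/aba meet in 1. 1b->1: no, abba/aba meet in 0. Open state 2: 1b->2.
ac: 1c undefined. 1c->0: no, acbb/cbc meet in 0. 1c->1: no, accac/cbc meet in 0. 1c->2: ok.
aba: 2a undefined. 2a->0: ok.
abb: 2b undefined. 2b->0: no, acbb/aba meet in 0. 2b->1: no, abba/aba meet in 0. 2b->2: no, abba/aba meet in 0. Open state 3: 2b->3.
acc: 2c undefined. 2c->0: no, accbc/aba meet in 0. 2c->1: no, accac/aba meet in 0. 2c->2: no, accac/aba meet in 0. 2c->3: ok.
abba: 3a undefined. 3a->0: no, abba/aba meet in 0. 3a->1: ok.
abbc: 3c undefined. 3c->0: ok.
acbb: 3b undefined. 3b->0: no, acbb/aba meet in 0. 3b->1: ok.
All examples now run through 4 states with every (state, symbol) defined. Accept strings end in {1,2}, Reject strings end in {0}; accept={1,2}.

states=4 start=0 accept={1,2} delta: 0a->1 0b->0 0c->0 1a->0 1b->2 1c->2 2a->0 2b->3 2c->3 3a->1 3b->1 3c->0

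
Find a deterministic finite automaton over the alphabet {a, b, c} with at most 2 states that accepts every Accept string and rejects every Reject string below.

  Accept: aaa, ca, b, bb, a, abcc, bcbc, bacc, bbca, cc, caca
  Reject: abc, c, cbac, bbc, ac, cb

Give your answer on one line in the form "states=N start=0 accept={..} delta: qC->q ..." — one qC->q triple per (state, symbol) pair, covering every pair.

states=2 start=0 accept={0} delta: 0a->0 0b->0 0c->1 1a->0 1b->1 1c->0

Fold the examples into a partial DFA from state 0: repeatedly fix the first undefined (state, symbol) met by the shortest-then-alphabetical prefix, trying targets in increasing order and rejecting any under which an Accept and a Reject string meet in one state with the same remainder; add a state when all current targets are rejected. Accepting states are where Accept strings end.
a: 0a undefined. 0a->0: ok.
b: 0b undefined. 0b->0: ok.
c: 0c undefined. 0c->0: no, aaa/abc meet in 0. Open state 1: 0c->1.
ca: 1a undefined. 1a->0: ok.
cb: 1b undefined. 1b->0: no, aaa/cb meet in 0. 1b->1: ok.
cc: 1c undefined. 1c->0: ok.
All examples now run through 2 states with every (state, symbol) defined. Accept strings end in {0}, Reject strings end in {1}; accept={0}.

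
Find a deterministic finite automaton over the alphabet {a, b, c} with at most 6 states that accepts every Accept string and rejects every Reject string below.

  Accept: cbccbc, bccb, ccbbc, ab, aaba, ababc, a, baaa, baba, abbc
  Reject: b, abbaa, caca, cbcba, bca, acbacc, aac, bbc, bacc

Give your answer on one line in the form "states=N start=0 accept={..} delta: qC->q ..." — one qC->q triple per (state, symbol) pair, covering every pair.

states=5 start=0 accept={1,3,4} delta: 0a->1 0b->0 0c->2 1a->0 1b->3 1c->0 2a->0 2b->2 2c->3 3a->1 3b->4 3c->1 4a->2 4b->2 4c->1

Grow the machine one transition at a time. Run the examples from 0; the earliest place one falls off (shortest prefix, ties alphabetical) gets sent to the lowest-numbered state that keeps every Accept/Reject pair distinguishable — a pair clashes when both reach the same state with identical unread suffix — and to a fresh state only if none does.
a: 0a undefined. 0a->0: no, ab/b meet in 0 with "b" left. Open state 1: 0a->1.
b: 0b undefined. 0b->0: ok.
c: 0c undefined. 0c->0: no, cbccbc/b meet in 0. 0c->1: no, a/bbc meet in 1. Open state 2: 0c->2.
aa: 1a undefined. 1a->0: ok.
ab: 1b undefined. 1b->0: no, ab/b meet in 0. 1b->1: no, ab/abbaa meet in 1. 1b->2: no, ab/aac meet in 2. Open state 3: 1b->3.
ac: 1c undefined. 1c->0: ok.
ca: 2a undefined. 2a->0: ok.
cb: 2b undefined. 2b->0: no, aaba/cbcba meet in 1. 2b->1: no, cbccbc/b meet in 0. 2b->2: ok.
cc: 2c undefined. 2c->0: no, cbccbc/b meet in 0. 2c->1: no, cbccbc/acbacc meet in 2. 2c->2: no, cbccbc/acbacc meet in 2. 2c->3: ok.
aba: 3a undefined. 3a->0: no, ababc/acbacc meet in 2. 3a->1: ok.
abb: 3b undefined. 3b->0: no, bccb/b meet in 0. 3b->1: no, bccb/abbaa meet in 1. 3b->2: no, bccb/acbacc meet in 2. 3b->3: no, aaba/cbcba meet in 1. Open state 4: 3b->4.
abba: 4a undefined. 4a->0: no, aaba/abbaa meet in 1. 4a->1: no, aaba/cbcba meet in 1. 4a->2: ok.
abbc: 4c undefined. 4c->0: no, abbc/b meet in 0. 4c->1: ok.
cbcc: 3c undefined. 3c->0: no, cbccbc/cbcba meet in 2. 3c->1: ok.
ccbb: 4b undefined. 4b->0: no, ccbbc/cbcba meet in 2. 4b->1: no, ccbbc/b meet in 0. 4b->2: ok.
All examples now run through 5 states with every (state, symbol) defined. Accept strings end in {1,3,4}, Reject strings end in {0,2}; accept={1,3,4}.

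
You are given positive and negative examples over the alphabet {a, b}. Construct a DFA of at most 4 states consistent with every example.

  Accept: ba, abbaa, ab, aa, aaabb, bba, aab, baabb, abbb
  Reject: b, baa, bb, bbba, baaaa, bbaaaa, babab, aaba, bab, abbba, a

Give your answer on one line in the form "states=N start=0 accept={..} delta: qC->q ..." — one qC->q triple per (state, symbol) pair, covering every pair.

states=4 start=0 accept={0,3} delta: 0a->1 0b->2 1a->3 1b->3 2a->0 2b->1 3a->1 3b->3

Grow the machine one transition at a time. Run the examples from 0; the earliest place one falls off (shortest prefix, ties alphabetical) gets sent to the lowest-numbered state that keeps every Accept/Reject pair distinguishable — a pair clashes when both reach the same state with identical unread suffix — and to a fresh state only if none does.
a: 0a undefined. 0a->0: no, ba/aaba meet in 0 with "ba" left. Open state 1: 0a->1.
b: 0b undefined. 0b->0: no, ba/bbba meet in 1. 0b->1: no, ab/bb meet in 1 with "b" left. Open state 2: 0b->2.
aa: 1a undefined. 1a->0: no, ba/aaba meet in 2 with "a" left. 1a->1: no, aa/a meet in 1. 1a->2: no, aa/b meet in 2. Open state 3: 1a->3.
ab: 1b undefined. 1b->0: no, abbaa/baa meet in 2 with "aa" left. 1b->1: no, ab/a meet in 1. 1b->2: no, ab/b meet in 2. 1b->3: ok.
ba: 2a undefined. 2a->0: ok.
bb: 2b undefined. 2b->0: no, ba/bb meet in 0. 2b->1: ok.
aaa: 3a undefined. 3a->0: no, ba/bbba meet in 0. 3a->1: ok.
aab: 3b undefined. 3b->0: no, ba/abbba meet in 0. 3b->1: no, abbaa/baa meet in 1. 3b->2: no, ba/aaba meet in 0. 3b->3: ok.
All examples now run through 4 states with every (state, symbol) defined. Accept strings end in {0,3}, Reject strings end in {1,2}; accept={0,3}.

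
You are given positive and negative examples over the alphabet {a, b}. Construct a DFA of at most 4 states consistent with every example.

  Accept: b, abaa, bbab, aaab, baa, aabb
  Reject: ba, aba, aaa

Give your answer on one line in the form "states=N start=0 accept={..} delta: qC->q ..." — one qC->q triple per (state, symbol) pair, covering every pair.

states=3 start=0 accept={1} delta: 0a->0 0b->1 1a->2 1b->1 2a->1 2b->1

Fold the examples into a partial DFA from state 0: repeatedly fix the first undefined (state, symbol) met by the shortest-then-alphabetical prefix, trying targets in increasing order and rejecting any under which an Accept and a Reject string meet in one state with the same remainder; add a state when all current targets are rejected. Accepting states are where Accept strings end.
a: 0a undefined. 0a->0: ok.
b: 0b undefined. 0b->0: no, b/ba meet in 0. Open state 1: 0b->1.
ba: 1a undefined. 1a->0: no, abaa/ba meet in 0. 1a->1: no, b/ba meet in 1. Open state 2: 1a->2.
bb: 1b undefined. 1b->0: no, aabb/aaa meet in 0. 1b->1: ok.
baa: 2a undefined. 2a->0: no, abaa/aaa meet in 0. 2a->1: ok.
bbab: 2b undefined. 2b->0: no, bbab/aaa meet in 0. 2b->1: ok.
All examples now run through 3 states with every (state, symbol) defined. Accept strings end in {1}, Reject strings end in {0,2}; accept={1}.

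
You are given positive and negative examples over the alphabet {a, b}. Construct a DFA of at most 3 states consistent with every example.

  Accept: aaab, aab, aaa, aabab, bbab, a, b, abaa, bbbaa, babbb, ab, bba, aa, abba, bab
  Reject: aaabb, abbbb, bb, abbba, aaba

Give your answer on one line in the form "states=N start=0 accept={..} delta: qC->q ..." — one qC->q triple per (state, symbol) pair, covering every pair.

states=3 start=0 accept={0,1} delta: 0a->0 0b->1 1a->2 1b->2 2a->0 2b->1

Fold the examples into a partial DFA from state 0: repeatedly fix the first undefined (state, symbol) met by the shortest-then-alphabetical prefix, trying targets in increasing order and rejecting any under which an Accept and a Reject string meet in one state with the same remainder; add a state when all current targets are rejected. Accepting states are where Accept strings end.
a: 0a undefined. 0a->0: ok.
b: 0b undefined. 0b->0: no, aaab/aaabb meet in 0. Open state 1: 0b->1.
ba: 1a undefined. 1a->0: no, aaa/aaba meet in 0. 1a->1: no, aaab/aaba meet in 1. Open state 2: 1a->2.
bb: 1b undefined. 1b->0: no, aaa/aaabb meet in 0. 1b->1: no, aaab/aaabb meet in 1. 1b->2: ok.
bab: 2b undefined. 2b->0: no, aaab/abbbb meet in 1. 2b->1: ok.
bba: 2a undefined. 2a->0: ok.
All examples now run through 3 states with every (state, symbol) defined. Accept strings end in {0,1}, Reject strings end in {2}; accept={0,1}.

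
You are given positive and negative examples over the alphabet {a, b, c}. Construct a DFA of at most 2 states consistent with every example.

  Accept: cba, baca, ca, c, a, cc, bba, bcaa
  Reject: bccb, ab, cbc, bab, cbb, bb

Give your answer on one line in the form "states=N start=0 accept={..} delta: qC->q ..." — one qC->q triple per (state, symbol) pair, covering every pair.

State merging on the prefix tree: take the shortest (then alphabetical) example prefix whose next move is undefined and point that move at state 0, else 1, else 2, ...; a target is out if some Accept/Reject pair would then sit in one state with the same input left (inseparable). If every existing state is out, open a new one.
a: 0a undefined. 0a->0: ok.
b: 0b undefined. 0b->0: no, a/ab meet in 0. Open state 1: 0b->1.
c: 0c undefined. 0c->0: ok.
ba: 1a undefined. 1a->0: ok.
bb: 1b undefined. 1b->0: no, cba/cbb meet in 0. 1b->1: ok.
bc: 1c undefined. 1c->0: no, cba/cbc meet in 0. 1c->1: ok.
All examples now run through 2 states with every (state, symbol) defined. Accept strings end in {0}, Reject strings end in {1}; accept={0}.

states=2 start=0 accept={0} delta: 0a->0 0b->1 0c->0 1a->0 1b->1 1c->1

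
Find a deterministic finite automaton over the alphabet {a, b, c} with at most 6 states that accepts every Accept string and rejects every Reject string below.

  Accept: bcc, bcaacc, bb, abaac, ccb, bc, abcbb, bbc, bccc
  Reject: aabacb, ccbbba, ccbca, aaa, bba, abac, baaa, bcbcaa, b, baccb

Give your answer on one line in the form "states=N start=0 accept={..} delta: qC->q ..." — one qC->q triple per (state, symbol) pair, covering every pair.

states=4 start=0 accept={3} delta: 0a->0 0b->1 0c->1 1a->2 1b->3 1c->3 2a->1 2b->0 2c->2 3a->0 3b->3 3c->3

Fold the examples into a partial DFA from state 0: repeatedly fix the first undefined (state, symbol) met by the shortest-then-alphabetical prefix, trying targets in increasing order and rejecting any under which an Accept and a Reject string meet in one state with the same remainder; add a state when all current targets are rejected. Accepting states are where Accept strings end.
a: 0a undefined. 0a->0: ok.
b: 0b undefined. 0b->0: no, bb/aaa meet in 0. Open state 1: 0b->1.
c: 0c undefined. 0c->0: no, ccb/b meet in 1. 0c->1: ok.
ba: 1a undefined. 1a->0: no, bb/aabacb meet in 1 with "b" left. 1a->1: no, abaac/abac meet in 1 with "c" left. Open state 2: 1a->2.
bb: 1b undefined. 1b->0: no, bb/aaa meet in 0. 1b->1: no, bb/b meet in 1. 1b->2: no, bbc/abac meet in 2 with "c" left. Open state 3: 1b->3.
bc: 1c undefined. 1c->0: no, bcc/b meet in 1. 1c->1: no, bcc/b meet in 1. 1c->2: no, bcc/abac meet in 2 with "c" left. 1c->3: ok.
baa: 2a undefined. 2a->0: no, abaac/b meet in 1. 2a->1: ok.
bac: 2c undefined. 2c->0: no, bb/baccb meet in 3. 2c->1: no, bb/aabacb meet in 3. 2c->2: ok.
bba: 3a undefined. 3a->0: ok.
bbc: 3c undefined. 3c->0: no, bcc/aaa meet in 0. 3c->1: no, bcc/b meet in 1. 3c->2: no, bcc/abac meet in 2. 3c->3: ok.
bcb: 3b undefined. 3b->0: no, ccb/ccbbba meet in 0. 3b->1: no, ccb/b meet in 1. 3b->2: no, ccb/abac meet in 2. 3b->3: ok.
baccb: 2b undefined. 2b->0: ok.
All examples now run through 4 states with every (state, symbol) defined. Accept strings end in {3}, Reject strings end in {0,1,2}; accept={3}.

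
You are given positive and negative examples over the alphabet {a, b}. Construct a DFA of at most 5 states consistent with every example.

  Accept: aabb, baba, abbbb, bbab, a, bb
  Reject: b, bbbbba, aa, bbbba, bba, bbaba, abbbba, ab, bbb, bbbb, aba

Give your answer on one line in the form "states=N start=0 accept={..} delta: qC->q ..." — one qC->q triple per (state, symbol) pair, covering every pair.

Fold the examples into a partial DFA from state 0: repeatedly fix the first undefined (state, symbol) met by the shortest-then-alphabetical prefix, trying targets in increasing order and rejecting any under which an Accept and a Reject string meet in one state with the same remainder; add a state when all current targets are rejected. Accepting states are where Accept strings end.
a: 0a undefined. 0a->0: no, abbbb/bbbb meet in 0 with "bbbb" left. Open state 1: 0a->1.
b: 0b undefined. 0b->0: no, baba/bbaba meet in 1 with "ba" left. 0b->1: no, a/b meet in 1. Open state 2: 0b->2.
aa: 1a undefined. 1a->0: ok.
ab: 1b undefined. 1b->0: no, abbbb/bbb meet in 2 with "bb" left. 1b->1: no, abbbb/ab meet in 1. 1b->2: no, abbbb/bbbb meet in 2 with "bbb" left. Open state 3: 1b->3.
ba: 2a undefined. 2a->0: no, baba/aa meet in 0. 2a->1: no, baba/aba meet in 3 with "a" left. 2a->2: no, baba/bba meet in 2 with "ba" left. 2a->3: ok.
bb: 2b undefined. 2b->0: no, aabb/aa meet in 0. 2b->1: no, baba/bbbba meet in 3 with "ba" left. 2b->2: no, aabb/b meet in 2. 2b->3: no, aabb/ab meet in 3. Open state 4: 2b->4.
aba: 3a undefined. 3a->0: ok.
abb: 3b undefined. 3b->0: ok.
bba: 4a undefined. 4a->0: no, bbab/b meet in 2. 4a->1: no, baba/bba meet in 1. 4a->2: ok.
bbb: 4b undefined. 4b->0: ok.
All examples now run through 5 states with every (state, symbol) defined. Accept strings end in {1,4}, Reject strings end in {0,2,3}; accept={1,4}.

states=5 start=0 accept={1,4} delta: 0a->1 0b->2 1a->0 1b->3 2a->3 2b->4 3a->0 3b->0 4a->2 4b->0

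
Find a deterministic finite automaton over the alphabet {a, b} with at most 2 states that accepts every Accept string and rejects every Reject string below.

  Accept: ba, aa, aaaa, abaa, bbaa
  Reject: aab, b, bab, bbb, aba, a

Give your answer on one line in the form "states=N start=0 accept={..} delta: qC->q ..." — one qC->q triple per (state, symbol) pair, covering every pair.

states=2 start=0 accept={0} delta: 0a->1 0b->1 1a->0 1b->0

State merging on the prefix tree: take the shortest (then alphabetical) example prefix whose next move is undefined and point that move at state 0, else 1, else 2, ...; a target is out if some Accept/Reject pair would then sit in one state with the same input left (inseparable). If every existing state is out, open a new one.
a: 0a undefined. 0a->0: no, ba/aba meet in 0 with "ba" left. Open state 1: 0a->1.
b: 0b undefined. 0b->0: no, ba/a meet in 1. 0b->1: ok.
aa: 1a undefined. 1a->0: ok.
ab: 1b undefined. 1b->0: ok.
All examples now run through 2 states with every (state, symbol) defined. Accept strings end in {0}, Reject strings end in {1}; accept={0}.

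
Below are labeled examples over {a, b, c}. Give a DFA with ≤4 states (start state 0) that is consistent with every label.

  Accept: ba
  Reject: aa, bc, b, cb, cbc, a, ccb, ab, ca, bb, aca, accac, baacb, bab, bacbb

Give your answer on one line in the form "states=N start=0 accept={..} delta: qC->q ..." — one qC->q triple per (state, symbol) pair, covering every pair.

states=3 start=0 accept={2} delta: 0a->0 0b->1 0c->0 1a->2 1b->0 1c->0 2a->0 2b->0 2c->0

Fold the examples into a partial DFA from state 0: repeatedly fix the first undefined (state, symbol) met by the shortest-then-alphabetical prefix, trying targets in increasing order and rejecting any under which an Accept and a Reject string meet in one state with the same remainder; add a state when all current targets are rejected. Accepting states are where Accept strings end.
a: 0a undefined. 0a->0: ok.
b: 0b undefined. 0b->0: no, ba/aa meet in 0. Open state 1: 0b->1.
c: 0c undefined. 0c->0: ok.
ba: 1a undefined. 1a->0: no, ba/aa meet in 0. 1a->1: no, ba/b meet in 1. Open state 2: 1a->2.
bb: 1b undefined. 1b->0: ok.
bc: 1c undefined. 1c->0: ok.
baa: 2a undefined. 2a->0: ok.
bab: 2b undefined. 2b->0: ok.
bac: 2c undefined. 2c->0: ok.
All examples now run through 3 states with every (state, symbol) defined. Accept strings end in {2}, Reject strings end in {0,1}; accept={2}.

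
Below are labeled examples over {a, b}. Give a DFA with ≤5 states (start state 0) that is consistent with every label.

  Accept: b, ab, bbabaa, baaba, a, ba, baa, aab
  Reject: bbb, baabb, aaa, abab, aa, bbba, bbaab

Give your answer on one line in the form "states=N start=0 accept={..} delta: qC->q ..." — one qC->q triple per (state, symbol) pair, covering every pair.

Fold the examples into a partial DFA from state 0: repeatedly fix the first undefined (state, symbol) met by the shortest-then-alphabetical prefix, trying targets in increasing order and rejecting any under which an Accept and a Reject string meet in one state with the same remainder; add a state when all current targets are rejected. Accepting states are where Accept strings end.
a: 0a undefined. 0a->0: no, a/aaa meet in 0. Open state 1: 0a->1.
b: 0b undefined. 0b->0: no, b/bbb meet in 0. 0b->1: no, ba/aa meet in 1 with "a" left. Open state 2: 0b->2.
aa: 1a undefined. 1a->0: no, a/aaa meet in 1. 1a->1: no, a/aaa meet in 1. 1a->2: no, b/aa meet in 2. Open state 3: 1a->3.
ab: 1b undefined. 1b->0: no, ab/abab meet in 0. 1b->1: no, aab/abab meet in 3 with "b" left. 1b->2: ok.
ba: 2a undefined. 2a->0: no, b/abab meet in 2. 2a->1: no, b/abab meet in 2. 2a->2: ok.
bb: 2b undefined. 2b->0: no, b/bbb meet in 2. 2b->1: no, b/bbb meet in 2. 2b->2: no, b/bbb meet in 2. 2b->3: no, baaba/aaa meet in 3 with "a" left. Open state 4: 2b->4.
aaa: 3a undefined. 3a->0: ok.
aab: 3b undefined. 3b->0: no, aab/aaa meet in 0. 3b->1: ok.
bba: 4a undefined. 4a->0: no, b/bbaab meet in 2. 4a->1: no, baaba/bbaab meet in 1. 4a->2: ok.
bbb: 4b undefined. 4b->0: no, a/bbba meet in 1. 4b->1: no, a/bbb meet in 1. 4b->2: no, b/bbb meet in 2. 4b->3: ok.
All examples now run through 5 states with every (state, symbol) defined. Accept strings end in {1,2}, Reject strings end in {0,3,4}; accept={1,2}.

states=5 start=0 accept={1,2} delta: 0a->1 0b->2 1a->3 1b->2 2a->2 2b->4 3a->0 3b->1 4a->2 4b->3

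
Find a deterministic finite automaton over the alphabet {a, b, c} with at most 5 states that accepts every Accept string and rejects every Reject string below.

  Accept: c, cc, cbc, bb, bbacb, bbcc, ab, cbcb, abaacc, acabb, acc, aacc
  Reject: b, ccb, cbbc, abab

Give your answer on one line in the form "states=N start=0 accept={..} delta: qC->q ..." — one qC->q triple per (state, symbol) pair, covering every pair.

states=4 start=0 accept={0,2,3} delta: 0a->1 0b->1 0c->0 1a->0 1b->2 1c->3 2a->2 2b->1 2c->1 3a->0 3b->0 3c->0

Grow the machine one transition at a time. Run the examples from 0; the earliest place one falls off (shortest prefix, ties alphabetical) gets sent to the lowest-numbered state that keeps every Accept/Reject pair distinguishable — a pair clashes when both reach the same state with identical unread suffix — and to a fresh state only if none does.
a: 0a undefined. 0a->0: no, ab/b meet in 0 with "b" left. Open state 1: 0a->1.
b: 0b undefined. 0b->0: no, bb/b meet in 0. 0b->1: ok.
c: 0c undefined. 0c->0: ok.
aa: 1a undefined. 1a->0: ok.
ab: 1b undefined. 1b->0: no, c/cbbc meet in 0. 1b->1: no, cbc/cbbc meet in 1 with "c" left. Open state 2: 1b->2.
ac: 1c undefined. 1c->0: no, cbcb/b meet in 1. 1c->1: no, cbc/b meet in 1. 1c->2: no, acc/cbbc meet in 2 with "c" left. Open state 3: 1c->3.
aba: 2a undefined. 2a->0: no, bbacb/b meet in 1. 2a->1: no, bb/abab meet in 2. 2a->2: ok.
aca: 3a undefined. 3a->0: ok.
acc: 3c undefined. 3c->0: ok.
bbc: 2c undefined. 2c->0: no, c/cbbc meet in 0. 2c->1: ok.
abab: 2b undefined. 2b->0: no, c/abab meet in 0. 2b->1: ok.
cbcb: 3b undefined. 3b->0: ok.
All examples now run through 4 states with every (state, symbol) defined. Accept strings end in {0,2,3}, Reject strings end in {1}; accept={0,2,3}.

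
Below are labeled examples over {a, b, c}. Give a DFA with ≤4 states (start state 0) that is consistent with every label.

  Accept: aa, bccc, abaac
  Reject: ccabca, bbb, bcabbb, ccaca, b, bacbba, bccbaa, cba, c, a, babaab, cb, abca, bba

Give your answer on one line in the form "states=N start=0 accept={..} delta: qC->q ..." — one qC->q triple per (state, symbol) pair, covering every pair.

states=4 start=0 accept={2} delta: 0a->1 0b->0 0c->1 1a->2 1b->3 1c->2 2a->1 2b->1 2c->2 3a->0 3b->0 3c->0

State merging on the prefix tree: take the shortest (then alphabetical) example prefix whose next move is undefined and point that move at state 0, else 1, else 2, ...; a target is out if some Accept/Reject pair would then sit in one state with the same input left (inseparable). If every existing state is out, open a new one.
a: 0a undefined. 0a->0: no, aa/a meet in 0. Open state 1: 0a->1.
b: 0b undefined. 0b->0: ok.
c: 0c undefined. 0c->0: no, aa/bccbaa meet in 1 with "a" left. 0c->1: ok.
aa: 1a undefined. 1a->0: no, aa/bbb meet in 0. 1a->1: no, aa/c meet in 1. Open state 2: 1a->2.
ab: 1b undefined. 1b->0: no, aa/abca meet in 2. 1b->1: no, aa/cba meet in 2. 1b->2: no, aa/cb meet in 2. Open state 3: 1b->3.
cc: 1c undefined. 1c->0: no, aa/bccbaa meet in 2. 1c->1: no, bccc/c meet in 1. 1c->2: ok.
aba: 3a undefined. 3a->0: ok.
abc: 3c undefined. 3c->0: ok.
cca: 2a undefined. 2a->0: no, aa/ccabca meet in 2. 2a->1: ok.
bacb: 2b undefined. 2b->0: no, aa/bccbaa meet in 2. 2b->1: ok.
bccc: 2c undefined. 2c->0: no, bccc/bbb meet in 0. 2c->1: no, bccc/ccabca meet in 1. 2c->2: ok.
bcabbb: 3b undefined. 3b->0: ok.
All examples now run through 4 states with every (state, symbol) defined. Accept strings end in {2}, Reject strings end in {0,1,3}; accept={2}.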